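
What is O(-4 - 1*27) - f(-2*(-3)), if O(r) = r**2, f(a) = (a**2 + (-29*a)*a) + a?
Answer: 1963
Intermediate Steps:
f(a) = a - 28*a**2 (f(a) = (a**2 - 29*a**2) + a = -28*a**2 + a = a - 28*a**2)
O(-4 - 1*27) - f(-2*(-3)) = (-4 - 1*27)**2 - (-2*(-3))*(1 - (-56)*(-3)) = (-4 - 27)**2 - 6*(1 - 28*6) = (-31)**2 - 6*(1 - 168) = 961 - 6*(-167) = 961 - 1*(-1002) = 961 + 1002 = 1963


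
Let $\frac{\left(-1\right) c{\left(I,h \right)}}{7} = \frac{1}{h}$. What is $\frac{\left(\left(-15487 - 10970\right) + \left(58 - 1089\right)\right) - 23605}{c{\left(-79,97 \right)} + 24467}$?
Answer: $- \frac{4956021}{2373292} \approx -2.0882$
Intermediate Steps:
$c{\left(I,h \right)} = - \frac{7}{h}$
$\frac{\left(\left(-15487 - 10970\right) + \left(58 - 1089\right)\right) - 23605}{c{\left(-79,97 \right)} + 24467} = \frac{\left(\left(-15487 - 10970\right) + \left(58 - 1089\right)\right) - 23605}{- \frac{7}{97} + 24467} = \frac{\left(-26457 + \left(58 - 1089\right)\right) - 23605}{\left(-7\right) \frac{1}{97} + 24467} = \frac{\left(-26457 - 1031\right) - 23605}{- \frac{7}{97} + 24467} = \frac{-27488 - 23605}{\frac{2373292}{97}} = \left(-51093\right) \frac{97}{2373292} = - \frac{4956021}{2373292}$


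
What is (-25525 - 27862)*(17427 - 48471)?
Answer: 1657346028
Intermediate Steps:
(-25525 - 27862)*(17427 - 48471) = -53387*(-31044) = 1657346028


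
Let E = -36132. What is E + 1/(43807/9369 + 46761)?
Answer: -15831149651943/438147616 ≈ -36132.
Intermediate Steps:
E + 1/(43807/9369 + 46761) = -36132 + 1/(43807/9369 + 46761) = -36132 + 1/(438147616/9369) = -36132 + 9369/438147616 = -15831149651943/438147616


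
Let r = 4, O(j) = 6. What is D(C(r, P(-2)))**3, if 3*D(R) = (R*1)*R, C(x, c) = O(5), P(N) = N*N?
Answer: 1728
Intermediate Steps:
P(N) = N**2
C(x, c) = 6
D(R) = R**2/3 (D(R) = ((R*1)*R)/3 = (R*R)/3 = R**2/3)
D(C(r, P(-2)))**3 = ((1/3)*6**2)**3 = ((1/3)*36)**3 = 12**3 = 1728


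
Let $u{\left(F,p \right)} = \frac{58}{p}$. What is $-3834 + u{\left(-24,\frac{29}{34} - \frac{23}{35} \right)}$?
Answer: $- \frac{824302}{233} \approx -3537.8$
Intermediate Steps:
$-3834 + u{\left(-24,\frac{29}{34} - \frac{23}{35} \right)} = -3834 + \frac{58}{\frac{29}{34} - \frac{23}{35}} = -3834 + \frac{58}{\frac{233}{1190}} = -3834 + 58 \cdot \frac{1190}{233} = -3834 + \frac{69020}{233} = - \frac{824302}{233}$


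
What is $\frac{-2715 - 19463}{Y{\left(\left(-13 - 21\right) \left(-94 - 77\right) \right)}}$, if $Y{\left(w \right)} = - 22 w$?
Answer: $\frac{11089}{63954} \approx 0.17339$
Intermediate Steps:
$\frac{-2715 - 19463}{Y{\left(\left(-13 - 21\right) \left(-94 - 77\right) \right)}} = \frac{-2715 - 19463}{\left(-22\right) \left(-13 - 21\right) \left(-94 - 77\right)} = - \frac{22178}{\left(-22\right) \left(\left(-34\right) \left(-171\right)\right)} = - \frac{22178}{\left(-22\right) 5814} = - \frac{22178}{-127908} = \left(-22178\right) \left(- \frac{1}{127908}\right) = \frac{11089}{63954}$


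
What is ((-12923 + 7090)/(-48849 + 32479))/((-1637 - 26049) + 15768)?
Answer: -5833/195097660 ≈ -2.9898e-5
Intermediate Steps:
((-12923 + 7090)/(-48849 + 32479))/((-1637 - 26049) + 15768) = (-5833/(-16370))/(-27686 + 15768) = -5833*(-1/16370)/(-11918) = (5833/16370)*(-1/11918) = -5833/195097660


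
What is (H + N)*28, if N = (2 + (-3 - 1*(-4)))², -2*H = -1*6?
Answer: 336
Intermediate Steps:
H = 3 (H = -(-1)*6/2 = -½*(-6) = 3)
N = 9 (N = (2 + (-3 + 4))² = (2 + 1)² = 3² = 9)
(H + N)*28 = (3 + 9)*28 = 12*28 = 336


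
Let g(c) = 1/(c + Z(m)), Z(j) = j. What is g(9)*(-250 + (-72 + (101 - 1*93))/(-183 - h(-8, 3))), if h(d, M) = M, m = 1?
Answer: -11609/465 ≈ -24.966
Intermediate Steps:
g(c) = 1/(1 + c) (g(c) = 1/(c + 1) = 1/(1 + c))
g(9)*(-250 + (-72 + (101 - 1*93))/(-183 - h(-8, 3))) = (-250 + (-72 + (101 - 1*93))/(-183 - 1*3))/(1 + 9) = (-250 + (-72 + (101 - 93))/(-183 - 3))/10 = (-250 + (-72 + 8)/(-186))/10 = (-250 - 64*(-1/186))/10 = (-250 + 32/93)/10 = (⅒)*(-23218/93) = -11609/465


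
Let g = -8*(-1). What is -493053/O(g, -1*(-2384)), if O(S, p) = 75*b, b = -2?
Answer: 164351/50 ≈ 3287.0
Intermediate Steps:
g = 8
O(S, p) = -150 (O(S, p) = 75*(-2) = -150)
-493053/O(g, -1*(-2384)) = -493053/(-150) = -493053*(-1/150) = 164351/50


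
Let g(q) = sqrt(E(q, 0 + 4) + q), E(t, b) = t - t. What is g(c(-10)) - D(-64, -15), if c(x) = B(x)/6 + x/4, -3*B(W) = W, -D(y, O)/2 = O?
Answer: -30 + I*sqrt(70)/6 ≈ -30.0 + 1.3944*I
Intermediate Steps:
D(y, O) = -2*O
B(W) = -W/3
c(x) = 7*x/36 (c(x) = -x/3/6 + x/4 = -x/3*(1/6) + x*(1/4) = -x/18 + x/4 = 7*x/36)
E(t, b) = 0
g(q) = sqrt(q) (g(q) = sqrt(0 + q) = sqrt(q))
g(c(-10)) - D(-64, -15) = sqrt((7/36)*(-10)) - (-2)*(-15) = sqrt(-35/18) - 1*30 = I*sqrt(70)/6 - 30 = -30 + I*sqrt(70)/6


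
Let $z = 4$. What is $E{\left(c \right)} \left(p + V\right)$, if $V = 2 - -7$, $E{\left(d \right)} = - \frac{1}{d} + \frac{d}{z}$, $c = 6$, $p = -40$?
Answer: $- \frac{124}{3} \approx -41.333$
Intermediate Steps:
$E{\left(d \right)} = - \frac{1}{d} + \frac{d}{4}$
$V = 9$ ($V = 2 + 7 = 9$)
$E{\left(c \right)} \left(p + V\right) = \left(- \frac{1}{6} + \frac{1}{4} \cdot 6\right) \left(-40 + 9\right) = \left(\left(-1\right) \frac{1}{6} + \frac{3}{2}\right) \left(-31\right) = \left(- \frac{1}{6} + \frac{3}{2}\right) \left(-31\right) = \frac{4}{3} \left(-31\right) = - \frac{124}{3}$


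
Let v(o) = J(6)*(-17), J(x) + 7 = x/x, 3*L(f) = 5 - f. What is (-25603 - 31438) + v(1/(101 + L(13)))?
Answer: -56939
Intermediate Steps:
L(f) = 5/3 - f/3 (L(f) = (5 - f)/3 = 5/3 - f/3)
J(x) = -6 (J(x) = -7 + x/x = -7 + 1 = -6)
v(o) = 102 (v(o) = -6*(-17) = 102)
(-25603 - 31438) + v(1/(101 + L(13))) = (-25603 - 31438) + 102 = -57041 + 102 = -56939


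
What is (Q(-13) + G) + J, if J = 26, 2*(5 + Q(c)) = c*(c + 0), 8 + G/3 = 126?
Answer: 919/2 ≈ 459.50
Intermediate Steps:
G = 354 (G = -24 + 3*126 = -24 + 378 = 354)
Q(c) = -5 + c²/2 (Q(c) = -5 + (c*(c + 0))/2 = -5 + (c*c)/2 = -5 + c²/2)
(Q(-13) + G) + J = ((-5 + (½)*(-13)²) + 354) + 26 = ((-5 + (½)*169) + 354) + 26 = ((-5 + 169/2) + 354) + 26 = (159/2 + 354) + 26 = 867/2 + 26 = 919/2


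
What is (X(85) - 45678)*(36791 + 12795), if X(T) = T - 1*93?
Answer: -2265385996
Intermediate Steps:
X(T) = -93 + T (X(T) = T - 93 = -93 + T)
(X(85) - 45678)*(36791 + 12795) = ((-93 + 85) - 45678)*(36791 + 12795) = (-8 - 45678)*49586 = -45686*49586 = -2265385996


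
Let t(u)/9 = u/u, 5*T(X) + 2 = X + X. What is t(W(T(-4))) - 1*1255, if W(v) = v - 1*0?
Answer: -1246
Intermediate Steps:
T(X) = -2/5 + 2*X/5 (T(X) = -2/5 + (X + X)/5 = -2/5 + (2*X)/5 = -2/5 + 2*X/5)
W(v) = v (W(v) = v + 0 = v)
t(u) = 9 (t(u) = 9*(u/u) = 9*1 = 9)
t(W(T(-4))) - 1*1255 = 9 - 1*1255 = 9 - 1255 = -1246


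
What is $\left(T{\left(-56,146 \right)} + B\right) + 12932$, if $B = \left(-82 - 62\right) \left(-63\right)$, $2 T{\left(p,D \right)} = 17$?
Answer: $\frac{44025}{2} \approx 22013.0$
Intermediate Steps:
$T{\left(p,D \right)} = \frac{17}{2}$ ($T{\left(p,D \right)} = \frac{1}{2} \cdot 17 = \frac{17}{2}$)
$B = 9072$ ($B = \left(-144\right) \left(-63\right) = 9072$)
$\left(T{\left(-56,146 \right)} + B\right) + 12932 = \left(\frac{17}{2} + 9072\right) + 12932 = \frac{18161}{2} + 12932 = \frac{44025}{2}$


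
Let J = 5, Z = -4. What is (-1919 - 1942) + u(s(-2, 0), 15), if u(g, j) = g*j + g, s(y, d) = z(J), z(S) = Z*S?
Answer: -4181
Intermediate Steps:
z(S) = -4*S
s(y, d) = -20 (s(y, d) = -4*5 = -20)
u(g, j) = g + g*j
(-1919 - 1942) + u(s(-2, 0), 15) = (-1919 - 1942) - 20*(1 + 15) = -3861 - 20*16 = -3861 - 320 = -4181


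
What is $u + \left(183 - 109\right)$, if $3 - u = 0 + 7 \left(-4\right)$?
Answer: $105$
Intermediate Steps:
$u = 31$ ($u = 3 - \left(0 + 7 \left(-4\right)\right) = 3 - \left(0 - 28\right) = 3 - -28 = 3 + 28 = 31$)
$u + \left(183 - 109\right) = 31 + \left(183 - 109\right) = 31 + 74 = 105$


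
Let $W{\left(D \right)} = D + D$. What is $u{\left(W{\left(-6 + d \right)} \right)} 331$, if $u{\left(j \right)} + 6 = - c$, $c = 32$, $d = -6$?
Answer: $-12578$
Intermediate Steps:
$W{\left(D \right)} = 2 D$
$u{\left(j \right)} = -38$ ($u{\left(j \right)} = -6 - 32 = -38$)
$u{\left(W{\left(-6 + d \right)} \right)} 331 = \left(-38\right) 331 = -12578$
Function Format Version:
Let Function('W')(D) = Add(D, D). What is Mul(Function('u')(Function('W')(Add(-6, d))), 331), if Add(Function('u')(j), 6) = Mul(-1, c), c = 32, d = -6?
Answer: -12578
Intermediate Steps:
Function('W')(D) = Mul(2, D)
Function('u')(j) = -38 (Function('u')(j) = Add(-6, Mul(-1, 32)) = Add(-6, -32) = -38)
Mul(Function('u')(Function('W')(Add(-6, d))), 331) = Mul(-38, 331) = -12578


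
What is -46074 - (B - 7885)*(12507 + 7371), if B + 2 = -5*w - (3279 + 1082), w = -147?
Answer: 228809340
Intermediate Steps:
B = -3628 (B = -2 + (-5*(-147) - (3279 + 1082)) = -2 + (735 - 1*4361) = -2 + (735 - 4361) = -2 - 3626 = -3628)
-46074 - (B - 7885)*(12507 + 7371) = -46074 - (-3628 - 7885)*(12507 + 7371) = -46074 - (-11513)*19878 = -46074 - 1*(-228855414) = -46074 + 228855414 = 228809340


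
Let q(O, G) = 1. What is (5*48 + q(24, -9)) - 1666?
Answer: -1425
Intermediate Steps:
(5*48 + q(24, -9)) - 1666 = (5*48 + 1) - 1666 = (240 + 1) - 1666 = 241 - 1666 = -1425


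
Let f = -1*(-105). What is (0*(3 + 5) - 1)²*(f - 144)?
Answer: -39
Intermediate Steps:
f = 105
(0*(3 + 5) - 1)²*(f - 144) = (0*(3 + 5) - 1)²*(105 - 144) = (0*8 - 1)²*(-39) = (0 - 1)²*(-39) = (-1)²*(-39) = 1*(-39) = -39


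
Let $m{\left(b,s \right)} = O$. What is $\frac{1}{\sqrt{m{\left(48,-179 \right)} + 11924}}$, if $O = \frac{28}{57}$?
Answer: $\frac{\sqrt{2421417}}{169924} \approx 0.0091576$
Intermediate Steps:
$O = \frac{28}{57}$ ($O = 28 \cdot \frac{1}{57} = \frac{28}{57} \approx 0.49123$)
$m{\left(b,s \right)} = \frac{28}{57}$
$\frac{1}{\sqrt{m{\left(48,-179 \right)} + 11924}} = \frac{1}{\sqrt{\frac{28}{57} + 11924}} = \frac{1}{\sqrt{\frac{679696}{57}}} = \frac{1}{\frac{4}{57} \sqrt{2421417}} = \frac{\sqrt{2421417}}{169924}$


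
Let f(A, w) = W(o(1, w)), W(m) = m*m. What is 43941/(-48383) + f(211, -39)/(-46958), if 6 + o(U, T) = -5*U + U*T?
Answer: -1092169489/1135984457 ≈ -0.96143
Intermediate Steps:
o(U, T) = -6 - 5*U + T*U (o(U, T) = -6 + (-5*U + U*T) = -6 + (-5*U + T*U) = -6 - 5*U + T*U)
W(m) = m**2
f(A, w) = (-11 + w)**2 (f(A, w) = (-6 - 5*1 + w*1)**2 = (-6 - 5 + w)**2 = (-11 + w)**2)
43941/(-48383) + f(211, -39)/(-46958) = 43941/(-48383) + (-11 - 39)**2/(-46958) = 43941*(-1/48383) + (-50)**2*(-1/46958) = -43941/48383 + 2500*(-1/46958) = -43941/48383 - 1250/23479 = -1092169489/1135984457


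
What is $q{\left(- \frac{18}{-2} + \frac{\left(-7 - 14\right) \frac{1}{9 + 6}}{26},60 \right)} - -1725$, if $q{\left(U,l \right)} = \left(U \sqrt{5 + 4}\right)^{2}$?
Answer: $\frac{41325621}{16900} \approx 2445.3$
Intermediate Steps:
$q{\left(U,l \right)} = 9 U^{2}$ ($q{\left(U,l \right)} = \left(U \sqrt{9}\right)^{2} = \left(U 3\right)^{2} = \left(3 U\right)^{2} = 9 U^{2}$)
$q{\left(- \frac{18}{-2} + \frac{\left(-7 - 14\right) \frac{1}{9 + 6}}{26},60 \right)} - -1725 = 9 \left(- \frac{18}{-2} + \frac{\left(-7 - 14\right) \frac{1}{9 + 6}}{26}\right)^{2} - -1725 = 9 \left(\left(-18\right) \left(- \frac{1}{2}\right) + - \frac{21}{15} \cdot \frac{1}{26}\right)^{2} + 1725 = 9 \left(9 + \left(-21\right) \frac{1}{15} \cdot \frac{1}{26}\right)^{2} + 1725 = 9 \left(9 - \frac{7}{130}\right)^{2} + 1725 = 9 \left(\frac{1163}{130}\right)^{2} + 1725 = 9 \cdot \frac{1352569}{16900} + 1725 = \frac{12173121}{16900} + 1725 = \frac{41325621}{16900}$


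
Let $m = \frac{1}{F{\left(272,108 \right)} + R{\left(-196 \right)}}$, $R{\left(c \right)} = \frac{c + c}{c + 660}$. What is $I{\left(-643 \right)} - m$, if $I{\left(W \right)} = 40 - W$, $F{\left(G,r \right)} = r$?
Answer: $\frac{4244787}{6215} \approx 682.99$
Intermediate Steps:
$R{\left(c \right)} = \frac{2 c}{660 + c}$
$m = \frac{58}{6215}$ ($m = \frac{1}{108 + 2 \left(-196\right) \frac{1}{660 - 196}} = \frac{1}{108 + 2 \left(-196\right) \frac{1}{464}} = \frac{1}{108 - \frac{49}{58}} = \frac{1}{\frac{6215}{58}} = \frac{58}{6215} \approx 0.0093323$)
$I{\left(-643 \right)} - m = \left(40 - -643\right) - \frac{58}{6215} = \left(40 + 643\right) - \frac{58}{6215} = 683 - \frac{58}{6215} = \frac{4244787}{6215}$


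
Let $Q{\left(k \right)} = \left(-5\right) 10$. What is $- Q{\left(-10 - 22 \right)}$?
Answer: $50$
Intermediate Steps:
$Q{\left(k \right)} = -50$
$- Q{\left(-10 - 22 \right)} = \left(-1\right) \left(-50\right) = 50$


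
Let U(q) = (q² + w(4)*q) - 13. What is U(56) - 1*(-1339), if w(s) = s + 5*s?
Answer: 5806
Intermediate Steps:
w(s) = 6*s
U(q) = -13 + q² + 24*q (U(q) = (q² + (6*4)*q) - 13 = (q² + 24*q) - 13 = -13 + q² + 24*q)
U(56) - 1*(-1339) = (-13 + 56² + 24*56) - 1*(-1339) = (-13 + 3136 + 1344) + 1339 = 4467 + 1339 = 5806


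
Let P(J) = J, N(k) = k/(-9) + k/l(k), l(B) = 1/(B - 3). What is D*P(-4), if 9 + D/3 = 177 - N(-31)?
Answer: 32020/3 ≈ 10673.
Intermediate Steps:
l(B) = 1/(-3 + B)
N(k) = -k/9 + k*(-3 + k) (N(k) = k/(-9) + k/(1/(-3 + k)) = k*(-⅑) + k*(-3 + k) = -k/9 + k*(-3 + k))
D = -8005/3 (D = -27 + 3*(177 - (-31)*(-28 + 9*(-31))/9) = -27 + 3*(177 - (-31)*(-28 - 279)/9) = -27 + 3*(177 - (-31)*(-307)/9) = -27 + 3*(177 - 1*9517/9) = -27 + 3*(177 - 9517/9) = -27 + 3*(-7924/9) = -27 - 7924/3 = -8005/3 ≈ -2668.3)
D*P(-4) = -8005/3*(-4) = 32020/3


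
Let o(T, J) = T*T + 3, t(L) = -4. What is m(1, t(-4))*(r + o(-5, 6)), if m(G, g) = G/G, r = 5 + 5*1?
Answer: 38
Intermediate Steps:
r = 10 (r = 5 + 5 = 10)
m(G, g) = 1
o(T, J) = 3 + T² (o(T, J) = T² + 3 = 3 + T²)
m(1, t(-4))*(r + o(-5, 6)) = 1*(10 + (3 + (-5)²)) = 1*(10 + (3 + 25)) = 1*(10 + 28) = 1*38 = 38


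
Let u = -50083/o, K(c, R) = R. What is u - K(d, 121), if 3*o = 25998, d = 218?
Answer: -1098669/8666 ≈ -126.78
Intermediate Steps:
o = 8666 (o = (1/3)*25998 = 8666)
u = -50083/8666 ≈ -5.7793
u - K(d, 121) = -50083/8666 - 1*121 = -50083/8666 - 121 = -1098669/8666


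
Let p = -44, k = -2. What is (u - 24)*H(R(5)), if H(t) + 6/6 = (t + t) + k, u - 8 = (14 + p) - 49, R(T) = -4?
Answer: 1045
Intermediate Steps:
u = -71 (u = 8 + ((14 - 44) - 49) = 8 + (-30 - 49) = 8 - 79 = -71)
H(t) = -3 + 2*t (H(t) = -1 + ((t + t) - 2) = -1 + (2*t - 2) = -1 + (-2 + 2*t) = -3 + 2*t)
(u - 24)*H(R(5)) = (-71 - 24)*(-3 + 2*(-4)) = -95*(-3 - 8) = -95*(-11) = 1045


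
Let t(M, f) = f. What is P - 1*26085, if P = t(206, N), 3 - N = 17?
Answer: -26099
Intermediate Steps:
N = -14 (N = 3 - 1*17 = 3 - 17 = -14)
P = -14
P - 1*26085 = -14 - 1*26085 = -14 - 26085 = -26099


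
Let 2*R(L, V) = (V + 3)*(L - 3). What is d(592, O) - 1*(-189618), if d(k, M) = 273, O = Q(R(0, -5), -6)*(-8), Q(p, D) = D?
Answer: 189891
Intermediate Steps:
R(L, V) = (-3 + L)*(3 + V)/2 (R(L, V) = ((V + 3)*(L - 3))/2 = ((3 + V)*(-3 + L))/2 = ((-3 + L)*(3 + V))/2 = (-3 + L)*(3 + V)/2)
O = 48 (O = -6*(-8) = 48)
d(592, O) - 1*(-189618) = 273 - 1*(-189618) = 273 + 189618 = 189891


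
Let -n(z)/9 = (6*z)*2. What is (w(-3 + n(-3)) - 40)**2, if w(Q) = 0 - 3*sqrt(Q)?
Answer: 4489 + 240*sqrt(321) ≈ 8789.0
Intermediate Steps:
n(z) = -108*z (n(z) = -9*6*z*2 = -108*z)
w(Q) = -3*sqrt(Q) (w(Q) = 0 - 3*sqrt(Q) = -3*sqrt(Q))
(w(-3 + n(-3)) - 40)**2 = (-3*sqrt(-3 - 108*(-3)) - 40)**2 = (-3*sqrt(-3 + 324) - 40)**2 = (-3*sqrt(321) - 40)**2 = (-40 - 3*sqrt(321))**2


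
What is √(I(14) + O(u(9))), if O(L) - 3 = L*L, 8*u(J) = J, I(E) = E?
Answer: √1169/8 ≈ 4.2738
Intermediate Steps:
u(J) = J/8
O(L) = 3 + L² (O(L) = 3 + L*L = 3 + L²)
√(I(14) + O(u(9))) = √(14 + (3 + ((⅛)*9)²)) = √(14 + (3 + (9/8)²)) = √(14 + (3 + 81/64)) = √(14 + 273/64) = √(1169/64) = √1169/8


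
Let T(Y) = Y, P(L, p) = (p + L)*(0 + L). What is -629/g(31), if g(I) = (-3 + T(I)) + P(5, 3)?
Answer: -37/4 ≈ -9.2500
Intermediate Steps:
P(L, p) = L*(L + p) (P(L, p) = (L + p)*L = L*(L + p))
g(I) = 37 + I (g(I) = (-3 + I) + 5*(5 + 3) = (-3 + I) + 5*8 = (-3 + I) + 40 = 37 + I)
-629/g(31) = -629/(37 + 31) = -629/68 = -629*1/68 = -37/4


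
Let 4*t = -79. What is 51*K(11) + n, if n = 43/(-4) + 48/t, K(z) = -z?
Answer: -181441/316 ≈ -574.18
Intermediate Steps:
t = -79/4 (t = (¼)*(-79) = -79/4 ≈ -19.750)
n = -4165/316 (n = 43/(-4) + 48/(-79/4) = 43*(-¼) + 48*(-4/79) = -43/4 - 192/79 = -4165/316 ≈ -13.180)
51*K(11) + n = 51*(-1*11) - 4165/316 = 51*(-11) - 4165/316 = -561 - 4165/316 = -181441/316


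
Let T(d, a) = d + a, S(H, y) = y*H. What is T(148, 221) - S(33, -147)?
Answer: 5220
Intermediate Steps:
S(H, y) = H*y
T(d, a) = a + d
T(148, 221) - S(33, -147) = (221 + 148) - 33*(-147) = 369 - 1*(-4851) = 369 + 4851 = 5220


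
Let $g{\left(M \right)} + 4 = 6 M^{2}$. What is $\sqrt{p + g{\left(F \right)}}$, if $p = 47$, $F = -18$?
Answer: $\sqrt{1987} \approx 44.576$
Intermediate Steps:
$g{\left(M \right)} = -4 + 6 M^{2}$
$\sqrt{p + g{\left(F \right)}} = \sqrt{47 - \left(4 - 6 \left(-18\right)^{2}\right)} = \sqrt{47 + \left(-4 + 6 \cdot 324\right)} = \sqrt{47 + \left(-4 + 1944\right)} = \sqrt{47 + 1940} = \sqrt{1987}$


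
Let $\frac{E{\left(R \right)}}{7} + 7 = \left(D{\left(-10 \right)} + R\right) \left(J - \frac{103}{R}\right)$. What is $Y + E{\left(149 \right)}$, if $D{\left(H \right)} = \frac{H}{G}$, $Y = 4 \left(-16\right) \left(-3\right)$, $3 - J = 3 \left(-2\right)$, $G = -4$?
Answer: $\frac{1334206}{149} \approx 8954.4$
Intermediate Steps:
$J = 9$ ($J = 3 - 3 \left(-2\right) = 3 - -6 = 3 + 6 = 9$)
$Y = 192$ ($Y = \left(-64\right) \left(-3\right) = 192$)
$D{\left(H \right)} = - \frac{H}{4}$ ($D{\left(H \right)} = \frac{H}{-4} = H \left(- \frac{1}{4}\right) = - \frac{H}{4}$)
$E{\left(R \right)} = -49 + 7 \left(9 - \frac{103}{R}\right) \left(\frac{5}{2} + R\right)$ ($E{\left(R \right)} = -49 + 7 \left(\left(- \frac{1}{4}\right) \left(-10\right) + R\right) \left(9 - \frac{103}{R}\right) = -49 + 7 \left(\frac{5}{2} + R\right) \left(9 - \frac{103}{R}\right) = -49 + 7 \left(9 - \frac{103}{R}\right) \left(\frac{5}{2} + R\right)$)
$Y + E{\left(149 \right)} = 192 - \left(- \frac{17549}{2} + \frac{3605}{298}\right) = 192 - - \frac{1305598}{149} = 192 + \frac{1305598}{149} = \frac{1334206}{149}$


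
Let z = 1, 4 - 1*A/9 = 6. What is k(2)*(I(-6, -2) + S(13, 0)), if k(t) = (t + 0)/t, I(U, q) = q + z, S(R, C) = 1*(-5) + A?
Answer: -24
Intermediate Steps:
A = -18 (A = 36 - 9*6 = 36 - 54 = -18)
S(R, C) = -23 (S(R, C) = 1*(-5) - 18 = -5 - 18 = -23)
I(U, q) = 1 + q (I(U, q) = q + 1 = 1 + q)
k(t) = 1 (k(t) = t/t = 1)
k(2)*(I(-6, -2) + S(13, 0)) = 1*((1 - 2) - 23) = 1*(-1 - 23) = 1*(-24) = -24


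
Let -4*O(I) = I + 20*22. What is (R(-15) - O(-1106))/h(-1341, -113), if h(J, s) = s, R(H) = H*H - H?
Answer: -147/226 ≈ -0.65044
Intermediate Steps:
R(H) = H**2 - H
O(I) = -110 - I/4 (O(I) = -(I + 20*22)/4 = -(I + 440)/4 = -(440 + I)/4 = -110 - I/4)
(R(-15) - O(-1106))/h(-1341, -113) = (-15*(-1 - 15) - (-110 - 1/4*(-1106)))/(-113) = (-15*(-16) - (-110 + 553/2))*(-1/113) = (240 - 1*333/2)*(-1/113) = (240 - 333/2)*(-1/113) = (147/2)*(-1/113) = -147/226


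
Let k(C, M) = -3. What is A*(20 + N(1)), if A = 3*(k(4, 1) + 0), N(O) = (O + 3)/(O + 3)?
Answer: -189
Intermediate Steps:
N(O) = 1 (N(O) = (3 + O)/(3 + O) = 1)
A = -9 (A = 3*(-3 + 0) = 3*(-3) = -9)
A*(20 + N(1)) = -9*(20 + 1) = -9*21 = -189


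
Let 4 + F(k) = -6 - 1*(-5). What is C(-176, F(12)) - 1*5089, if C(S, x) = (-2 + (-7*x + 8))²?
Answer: -3408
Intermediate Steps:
F(k) = -5 (F(k) = -4 + (-6 - 1*(-5)) = -4 + (-6 + 5) = -4 - 1 = -5)
C(S, x) = (6 - 7*x)² (C(S, x) = (-2 + (8 - 7*x))² = (6 - 7*x)²)
C(-176, F(12)) - 1*5089 = (-6 + 7*(-5))² - 1*5089 = (-6 - 35)² - 5089 = (-41)² - 5089 = 1681 - 5089 = -3408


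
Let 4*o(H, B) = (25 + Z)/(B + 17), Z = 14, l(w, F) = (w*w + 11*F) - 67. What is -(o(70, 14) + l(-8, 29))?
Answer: -39223/124 ≈ -316.31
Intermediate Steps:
l(w, F) = -67 + w² + 11*F (l(w, F) = (w² + 11*F) - 67 = -67 + w² + 11*F)
o(H, B) = 39/(4*(17 + B)) (o(H, B) = ((25 + 14)/(B + 17))/4 = (39/(17 + B))/4 = 39/(4*(17 + B)))
-(o(70, 14) + l(-8, 29)) = -(39/(4*(17 + 14)) + (-67 + (-8)² + 11*29)) = -((39/4)/31 + (-67 + 64 + 319)) = -((39/4)*(1/31) + 316) = -(39/124 + 316) = -1*39223/124 = -39223/124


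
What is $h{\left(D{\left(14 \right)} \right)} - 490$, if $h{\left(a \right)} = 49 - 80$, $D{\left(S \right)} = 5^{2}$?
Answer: $-521$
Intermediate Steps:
$D{\left(S \right)} = 25$
$h{\left(a \right)} = -31$
$h{\left(D{\left(14 \right)} \right)} - 490 = -31 - 490 = -521$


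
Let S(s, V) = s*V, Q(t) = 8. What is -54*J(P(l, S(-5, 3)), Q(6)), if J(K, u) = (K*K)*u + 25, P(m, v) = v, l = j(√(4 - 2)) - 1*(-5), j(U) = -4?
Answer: -98550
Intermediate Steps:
S(s, V) = V*s
l = 1 (l = -4 - 1*(-5) = -4 + 5 = 1)
J(K, u) = 25 + u*K² (J(K, u) = K²*u + 25 = u*K² + 25 = 25 + u*K²)
-54*J(P(l, S(-5, 3)), Q(6)) = -54*(25 + 8*(3*(-5))²) = -54*(25 + 8*(-15)²) = -54*(25 + 8*225) = -54*(25 + 1800) = -54*1825 = -98550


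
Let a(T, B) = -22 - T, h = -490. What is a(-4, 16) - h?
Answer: 472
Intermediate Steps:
a(-4, 16) - h = (-22 - 1*(-4)) - 1*(-490) = (-22 + 4) + 490 = -18 + 490 = 472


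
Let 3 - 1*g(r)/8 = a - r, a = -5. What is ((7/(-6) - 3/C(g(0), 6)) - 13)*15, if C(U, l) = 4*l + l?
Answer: -214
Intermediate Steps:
g(r) = 64 + 8*r (g(r) = 24 - 8*(-5 - r) = 24 + (40 + 8*r) = 64 + 8*r)
C(U, l) = 5*l
((7/(-6) - 3/C(g(0), 6)) - 13)*15 = ((7/(-6) - 3/(5*6)) - 13)*15 = ((7*(-1/6) - 3/30) - 13)*15 = ((-7/6 - 3*1/30) - 13)*15 = ((-7/6 - 1/10) - 13)*15 = (-19/15 - 13)*15 = -214/15*15 = -214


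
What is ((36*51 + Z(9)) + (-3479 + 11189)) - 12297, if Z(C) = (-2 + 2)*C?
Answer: -2751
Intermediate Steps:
Z(C) = 0 (Z(C) = 0*C = 0)
((36*51 + Z(9)) + (-3479 + 11189)) - 12297 = ((36*51 + 0) + (-3479 + 11189)) - 12297 = ((1836 + 0) + 7710) - 12297 = (1836 + 7710) - 12297 = 9546 - 12297 = -2751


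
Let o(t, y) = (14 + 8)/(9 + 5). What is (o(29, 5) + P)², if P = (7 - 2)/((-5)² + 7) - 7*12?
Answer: 339628041/50176 ≈ 6768.7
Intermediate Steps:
P = -2683/32 (P = 5/(25 + 7) - 84 = 5/32 - 84 = -2683/32 ≈ -83.844)
o(t, y) = 11/7 (o(t, y) = 22/14 = 22*(1/14) = 11/7)
(o(29, 5) + P)² = (11/7 - 2683/32)² = (-18429/224)² = 339628041/50176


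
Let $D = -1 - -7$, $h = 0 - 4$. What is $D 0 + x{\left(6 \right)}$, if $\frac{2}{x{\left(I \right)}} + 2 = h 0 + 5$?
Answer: $\frac{2}{3} \approx 0.66667$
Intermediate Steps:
$h = -4$
$x{\left(I \right)} = \frac{2}{3}$ ($x{\left(I \right)} = \frac{2}{-2 + \left(\left(-4\right) 0 + 5\right)} = \frac{2}{-2 + \left(0 + 5\right)} = \frac{2}{-2 + 5} = \frac{2}{3}$)
$D = 6$ ($D = -1 + 7 = 6$)
$D 0 + x{\left(6 \right)} = 6 \cdot 0 + \frac{2}{3} = 0 + \frac{2}{3} = \frac{2}{3}$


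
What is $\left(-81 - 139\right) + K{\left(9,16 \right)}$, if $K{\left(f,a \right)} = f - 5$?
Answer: $-216$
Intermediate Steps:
$K{\left(f,a \right)} = -5 + f$ ($K{\left(f,a \right)} = f - 5 = -5 + f$)
$\left(-81 - 139\right) + K{\left(9,16 \right)} = \left(-81 - 139\right) + \left(-5 + 9\right) = -220 + 4 = -216$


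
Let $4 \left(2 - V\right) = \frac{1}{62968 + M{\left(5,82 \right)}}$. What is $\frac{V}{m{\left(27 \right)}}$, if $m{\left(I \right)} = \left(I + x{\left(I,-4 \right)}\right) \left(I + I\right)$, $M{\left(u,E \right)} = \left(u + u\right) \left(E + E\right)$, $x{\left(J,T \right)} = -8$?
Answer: $\frac{516863}{265151232} \approx 0.0019493$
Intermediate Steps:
$M{\left(u,E \right)} = 4 E u$ ($M{\left(u,E \right)} = 2 u 2 E = 4 E u$)
$m{\left(I \right)} = 2 I \left(-8 + I\right)$ ($m{\left(I \right)} = \left(I - 8\right) \left(I + I\right) = \left(-8 + I\right) 2 I = 2 I \left(-8 + I\right)$)
$V = \frac{516863}{258432}$ ($V = 2 - \frac{1}{4 \left(62968 + 4 \cdot 82 \cdot 5\right)} = 2 - \frac{1}{4 \left(62968 + 1640\right)} = 2 - \frac{1}{4 \cdot 64608} = 2 - \frac{1}{258432} = \frac{516863}{258432} \approx 2.0$)
$\frac{V}{m{\left(27 \right)}} = \frac{516863}{258432 \cdot 2 \cdot 27 \left(-8 + 27\right)} = \frac{516863}{258432 \cdot 2 \cdot 27 \cdot 19} = \frac{516863}{258432 \cdot 1026} = \frac{516863}{258432} \cdot \frac{1}{1026} = \frac{516863}{265151232}$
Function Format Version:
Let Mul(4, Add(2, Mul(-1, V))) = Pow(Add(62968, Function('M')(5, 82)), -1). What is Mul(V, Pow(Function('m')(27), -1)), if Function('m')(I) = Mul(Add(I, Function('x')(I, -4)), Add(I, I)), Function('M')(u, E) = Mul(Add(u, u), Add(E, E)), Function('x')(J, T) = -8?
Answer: Rational(516863, 265151232) ≈ 0.0019493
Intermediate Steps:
Function('M')(u, E) = Mul(4, E, u) (Function('M')(u, E) = Mul(Mul(2, u), Mul(2, E)) = Mul(4, E, u))
Function('m')(I) = Mul(2, I, Add(-8, I)) (Function('m')(I) = Mul(Add(I, -8), Add(I, I)) = Mul(Add(-8, I), Mul(2, I)) = Mul(2, I, Add(-8, I)))
V = Rational(516863, 258432) (V = Add(2, Mul(Rational(-1, 4), Pow(Add(62968, Mul(4, 82, 5)), -1))) = Add(2, Mul(Rational(-1, 4), Pow(Add(62968, 1640), -1))) = Add(2, Mul(Rational(-1, 4), Pow(64608, -1))) = Add(2, Mul(Rational(-1, 4), Rational(1, 64608))) = Add(2, Rational(-1, 258432)) = Rational(516863, 258432) ≈ 2.0000)
Mul(V, Pow(Function('m')(27), -1)) = Mul(Rational(516863, 258432), Pow(Mul(2, 27, Add(-8, 27)), -1)) = Mul(Rational(516863, 258432), Pow(Mul(2, 27, 19), -1)) = Mul(Rational(516863, 258432), Pow(1026, -1)) = Mul(Rational(516863, 258432), Rational(1, 1026)) = Rational(516863, 265151232)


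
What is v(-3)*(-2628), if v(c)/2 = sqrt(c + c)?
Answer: -5256*I*sqrt(6) ≈ -12875.0*I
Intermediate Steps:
v(c) = 2*sqrt(2)*sqrt(c) (v(c) = 2*sqrt(c + c) = 2*sqrt(2*c) = 2*(sqrt(2)*sqrt(c)) = 2*sqrt(2)*sqrt(c))
v(-3)*(-2628) = (2*sqrt(2)*sqrt(-3))*(-2628) = (2*sqrt(2)*(I*sqrt(3)))*(-2628) = (2*I*sqrt(6))*(-2628) = -5256*I*sqrt(6)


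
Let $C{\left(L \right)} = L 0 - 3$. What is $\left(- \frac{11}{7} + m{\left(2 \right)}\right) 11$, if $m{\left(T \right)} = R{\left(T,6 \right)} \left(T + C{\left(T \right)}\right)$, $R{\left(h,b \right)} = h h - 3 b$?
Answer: $\frac{957}{7} \approx 136.71$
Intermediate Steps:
$C{\left(L \right)} = -3$ ($C{\left(L \right)} = 0 - 3 = -3$)
$R{\left(h,b \right)} = h^{2} - 3 b$
$m{\left(T \right)} = \left(-18 + T^{2}\right) \left(-3 + T\right)$ ($m{\left(T \right)} = \left(T^{2} - 18\right) \left(T - 3\right) = \left(T^{2} - 18\right) \left(-3 + T\right) = \left(-18 + T^{2}\right) \left(-3 + T\right)$)
$\left(- \frac{11}{7} + m{\left(2 \right)}\right) 11 = \left(- \frac{11}{7} + \left(-18 + 2^{2}\right) \left(-3 + 2\right)\right) 11 = \left(\left(-11\right) \frac{1}{7} + \left(-18 + 4\right) \left(-1\right)\right) 11 = \left(- \frac{11}{7} - -14\right) 11 = \left(- \frac{11}{7} + 14\right) 11 = \frac{87}{7} \cdot 11 = \frac{957}{7}$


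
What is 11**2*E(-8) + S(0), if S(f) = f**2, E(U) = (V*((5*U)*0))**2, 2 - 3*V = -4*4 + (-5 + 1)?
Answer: 0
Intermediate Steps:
V = 22/3 (V = 2/3 - (-4*4 + (-5 + 1))/3 = 2/3 - (-16 - 4)/3 = 2/3 - 1/3*(-20) = 2/3 + 20/3 = 22/3 ≈ 7.3333)
E(U) = 0 (E(U) = (22*((5*U)*0)/3)**2 = ((22/3)*0)**2 = 0**2 = 0)
11**2*E(-8) + S(0) = 11**2*0 + 0**2 = 121*0 + 0 = 0 + 0 = 0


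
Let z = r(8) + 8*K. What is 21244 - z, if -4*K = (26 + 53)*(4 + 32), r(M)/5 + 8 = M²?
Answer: 26652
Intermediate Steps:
r(M) = -40 + 5*M²
K = -711 (K = -(26 + 53)*(4 + 32)/4 = -79*36/4 = -¼*2844 = -711)
z = -5408 (z = (-40 + 5*8²) + 8*(-711) = (-40 + 5*64) - 5688 = (-40 + 320) - 5688 = 280 - 5688 = -5408)
21244 - z = 21244 - 1*(-5408) = 21244 + 5408 = 26652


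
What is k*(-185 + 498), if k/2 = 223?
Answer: 139598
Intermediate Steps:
k = 446 (k = 2*223 = 446)
k*(-185 + 498) = 446*(-185 + 498) = 446*313 = 139598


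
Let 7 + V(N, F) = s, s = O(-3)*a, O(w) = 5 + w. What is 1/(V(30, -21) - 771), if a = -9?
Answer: -1/796 ≈ -0.0012563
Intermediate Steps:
s = -18 (s = (5 - 3)*(-9) = 2*(-9) = -18)
V(N, F) = -25 (V(N, F) = -7 - 18 = -25)
1/(V(30, -21) - 771) = 1/(-25 - 771) = 1/(-796) = -1/796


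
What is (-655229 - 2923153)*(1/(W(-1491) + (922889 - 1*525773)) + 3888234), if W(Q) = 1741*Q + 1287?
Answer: -5095684113604069947/366238 ≈ -1.3914e+13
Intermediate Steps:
W(Q) = 1287 + 1741*Q
(-655229 - 2923153)*(1/(W(-1491) + (922889 - 1*525773)) + 3888234) = (-655229 - 2923153)*(1/((1287 + 1741*(-1491)) + (922889 - 1*525773)) + 3888234) = -3578382*(1/((1287 - 2595831) + (922889 - 525773)) + 3888234) = -3578382*(1/(-2594544 + 397116) + 3888234) = -3578382*(1/(-2197428) + 3888234) = -3578382*(-1/2197428 + 3888234) = -3578382*8544114262151/2197428 = -5095684113604069947/366238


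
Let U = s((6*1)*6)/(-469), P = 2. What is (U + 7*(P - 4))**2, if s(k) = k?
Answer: 43586404/219961 ≈ 198.16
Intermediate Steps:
U = -36/469 (U = ((6*1)*6)/(-469) = (6*6)*(-1/469) = 36*(-1/469) = -36/469 ≈ -0.076759)
(U + 7*(P - 4))**2 = (-36/469 + 7*(2 - 4))**2 = (-36/469 + 7*(-2))**2 = (-36/469 - 14)**2 = (-6602/469)**2 = 43586404/219961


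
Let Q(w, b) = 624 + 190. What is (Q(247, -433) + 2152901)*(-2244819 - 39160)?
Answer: -4919039831985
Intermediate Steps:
Q(w, b) = 814
(Q(247, -433) + 2152901)*(-2244819 - 39160) = (814 + 2152901)*(-2244819 - 39160) = 2153715*(-2283979) = -4919039831985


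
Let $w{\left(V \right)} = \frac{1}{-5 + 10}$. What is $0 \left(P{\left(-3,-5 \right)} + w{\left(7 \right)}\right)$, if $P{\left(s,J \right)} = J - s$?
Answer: $0$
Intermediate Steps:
$w{\left(V \right)} = \frac{1}{5}$
$0 \left(P{\left(-3,-5 \right)} + w{\left(7 \right)}\right) = 0 \left(\left(-5 - -3\right) + \frac{1}{5}\right) = 0 \left(\left(-5 + 3\right) + \frac{1}{5}\right) = 0 \left(-2 + \frac{1}{5}\right) = 0 \left(- \frac{9}{5}\right) = 0$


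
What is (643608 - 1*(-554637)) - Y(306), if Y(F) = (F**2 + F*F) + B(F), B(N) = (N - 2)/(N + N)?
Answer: 154678793/153 ≈ 1.0110e+6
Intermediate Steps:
B(N) = (-2 + N)/(2*N) (B(N) = (-2 + N)/((2*N)) = (-2 + N)*(1/(2*N)) = (-2 + N)/(2*N))
Y(F) = 2*F**2 + (-2 + F)/(2*F) (Y(F) = (F**2 + F*F) + (-2 + F)/(2*F) = (F**2 + F**2) + (-2 + F)/(2*F) = 2*F**2 + (-2 + F)/(2*F))
(643608 - 1*(-554637)) - Y(306) = (643608 - 1*(-554637)) - (-2 + 306 + 4*306**3)/(2*306) = (643608 + 554637) - (-2 + 306 + 4*28652616)/(2*306) = 1198245 - (-2 + 306 + 114610464)/(2*306) = 1198245 - 114610768/(2*306) = 1198245 - 1*28652692/153 = 1198245 - 28652692/153 = 154678793/153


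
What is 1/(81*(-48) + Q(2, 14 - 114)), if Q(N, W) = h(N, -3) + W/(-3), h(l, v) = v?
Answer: -3/11573 ≈ -0.00025922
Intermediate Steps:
Q(N, W) = -3 - W/3 (Q(N, W) = -3 + W/(-3) = -3 + W*(-1/3) = -3 - W/3)
1/(81*(-48) + Q(2, 14 - 114)) = 1/(81*(-48) + (-3 - (14 - 114)/3)) = 1/(-3888 + (-3 - 1/3*(-100))) = 1/(-3888 + (-3 + 100/3)) = 1/(-3888 + 91/3) = 1/(-11573/3) = -3/11573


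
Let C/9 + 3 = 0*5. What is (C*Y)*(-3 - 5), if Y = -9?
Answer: -1944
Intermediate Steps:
C = -27 (C = -27 + 9*(0*5) = -27 + 9*0 = -27 + 0 = -27)
(C*Y)*(-3 - 5) = (-27*(-9))*(-3 - 5) = 243*(-8) = -1944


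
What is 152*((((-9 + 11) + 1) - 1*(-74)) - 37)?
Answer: 6080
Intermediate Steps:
152*((((-9 + 11) + 1) - 1*(-74)) - 37) = 152*(((2 + 1) + 74) - 37) = 152*((3 + 74) - 37) = 152*(77 - 37) = 152*40 = 6080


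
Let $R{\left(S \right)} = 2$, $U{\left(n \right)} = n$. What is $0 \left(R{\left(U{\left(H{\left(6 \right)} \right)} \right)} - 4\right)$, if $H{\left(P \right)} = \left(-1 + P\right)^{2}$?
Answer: $0$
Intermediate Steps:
$0 \left(R{\left(U{\left(H{\left(6 \right)} \right)} \right)} - 4\right) = 0 \left(2 - 4\right) = 0 \left(-2\right) = 0$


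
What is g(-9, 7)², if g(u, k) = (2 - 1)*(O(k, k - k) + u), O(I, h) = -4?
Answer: 169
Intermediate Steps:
g(u, k) = -4 + u (g(u, k) = (2 - 1)*(-4 + u) = 1*(-4 + u) = -4 + u)
g(-9, 7)² = (-4 - 9)² = (-13)² = 169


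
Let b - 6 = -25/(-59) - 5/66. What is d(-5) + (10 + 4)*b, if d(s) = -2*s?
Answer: 192503/1947 ≈ 98.872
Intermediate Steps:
b = 24719/3894 (b = 6 + (-25/(-59) - 5/66) = 6 + (-25*(-1/59) - 5*1/66) = 6 + (25/59 - 5/66) = 6 + 1355/3894 = 24719/3894 ≈ 6.3480)
d(-5) + (10 + 4)*b = -2*(-5) + (10 + 4)*(24719/3894) = 10 + 14*(24719/3894) = 10 + 173033/1947 = 192503/1947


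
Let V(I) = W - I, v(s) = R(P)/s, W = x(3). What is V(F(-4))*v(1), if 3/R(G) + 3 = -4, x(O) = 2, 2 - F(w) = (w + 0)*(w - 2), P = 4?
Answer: -72/7 ≈ -10.286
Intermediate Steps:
F(w) = 2 - w*(-2 + w) (F(w) = 2 - (w + 0)*(w - 2) = 2 - w*(-2 + w))
R(G) = -3/7 (R(G) = 3/(-3 - 4) = 3/(-7) = 3*(-⅐) = -3/7)
W = 2
v(s) = -3/(7*s)
V(I) = 2 - I
V(F(-4))*v(1) = (2 - (2 - 1*(-4)² + 2*(-4)))*(-3/7/1) = (2 - (2 - 1*16 - 8))*(-3/7*1) = (2 - (2 - 16 - 8))*(-3/7) = (2 - 1*(-22))*(-3/7) = (2 + 22)*(-3/7) = 24*(-3/7) = -72/7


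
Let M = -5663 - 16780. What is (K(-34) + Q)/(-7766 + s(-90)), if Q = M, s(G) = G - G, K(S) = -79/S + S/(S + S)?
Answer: 381483/132022 ≈ 2.8895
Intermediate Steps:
K(S) = ½ - 79/S (K(S) = -79/S + S/((2*S)) = -79/S + S*(1/(2*S)) = -79/S + ½ = ½ - 79/S)
s(G) = 0
M = -22443
Q = -22443
(K(-34) + Q)/(-7766 + s(-90)) = ((½)*(-158 - 34)/(-34) - 22443)/(-7766 + 0) = ((½)*(-1/34)*(-192) - 22443)/(-7766) = (48/17 - 22443)*(-1/7766) = -381483/17*(-1/7766) = 381483/132022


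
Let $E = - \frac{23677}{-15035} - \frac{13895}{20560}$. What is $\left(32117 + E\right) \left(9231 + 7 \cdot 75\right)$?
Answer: $\frac{4843011121109361}{15455980} \approx 3.1334 \cdot 10^{8}$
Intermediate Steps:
$E = \frac{55577559}{61823920}$ ($E = \left(-23677\right) \left(- \frac{1}{15035}\right) - \frac{2779}{4112} = \frac{23677}{15035} - \frac{2779}{4112} = \frac{55577559}{61823920} \approx 0.89896$)
$\left(32117 + E\right) \left(9231 + 7 \cdot 75\right) = \left(32117 + \frac{55577559}{61823920}\right) \left(9231 + 7 \cdot 75\right) = \frac{1985654416199 \left(9231 + 525\right)}{61823920} = \frac{1985654416199}{61823920} \cdot 9756 = \frac{4843011121109361}{15455980}$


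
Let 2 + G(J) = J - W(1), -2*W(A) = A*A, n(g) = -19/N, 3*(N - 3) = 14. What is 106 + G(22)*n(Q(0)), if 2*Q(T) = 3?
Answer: 2539/46 ≈ 55.196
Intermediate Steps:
Q(T) = 3/2 (Q(T) = (½)*3 = 3/2)
N = 23/3 (N = 3 + (⅓)*14 = 3 + 14/3 = 23/3 ≈ 7.6667)
n(g) = -57/23 (n(g) = -19/23/3 = -19*3/23 = -57/23)
W(A) = -A²/2 (W(A) = -A*A/2 = -A²/2)
G(J) = -3/2 + J (G(J) = -2 + (J - (-1)*1²/2) = -2 + (J - (-1)/2) = -2 + (J - 1*(-½)) = -2 + (J + ½) = -2 + (½ + J) = -3/2 + J)
106 + G(22)*n(Q(0)) = 106 + (-3/2 + 22)*(-57/23) = 106 + (41/2)*(-57/23) = 106 - 2337/46 = 2539/46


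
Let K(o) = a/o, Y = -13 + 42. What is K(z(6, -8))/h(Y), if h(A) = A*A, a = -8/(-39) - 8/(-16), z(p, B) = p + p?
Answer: 55/787176 ≈ 6.9870e-5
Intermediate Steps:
Y = 29
z(p, B) = 2*p
a = 55/78 (a = -8*(-1/39) - 8*(-1/16) = 8/39 + ½ = 55/78 ≈ 0.70513)
h(A) = A²
K(o) = 55/(78*o)
K(z(6, -8))/h(Y) = (55/(78*((2*6))))/(29²) = ((55/78)/12)/841 = ((55/78)*(1/12))*(1/841) = (55/936)*(1/841) = 55/787176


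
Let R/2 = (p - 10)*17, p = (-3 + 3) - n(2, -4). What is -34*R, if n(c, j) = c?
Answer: 13872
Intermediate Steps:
p = -2 (p = (-3 + 3) - 1*2 = 0 - 2 = -2)
R = -408 (R = 2*((-2 - 10)*17) = 2*(-12*17) = 2*(-204) = -408)
-34*R = -34*(-408) = 13872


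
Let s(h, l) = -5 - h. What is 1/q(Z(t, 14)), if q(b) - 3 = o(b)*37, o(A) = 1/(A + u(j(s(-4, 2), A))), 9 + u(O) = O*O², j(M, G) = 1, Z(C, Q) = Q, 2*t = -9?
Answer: 6/55 ≈ 0.10909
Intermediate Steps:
t = -9/2 (t = (½)*(-9) = -9/2 ≈ -4.5000)
u(O) = -9 + O³ (u(O) = -9 + O*O² = -9 + O³)
o(A) = 1/(-8 + A) (o(A) = 1/(A + (-9 + 1³)) = 1/(A + (-9 + 1)) = 1/(A - 8) = 1/(-8 + A))
q(b) = 3 + 37/(-8 + b)
1/q(Z(t, 14)) = 1/((13 + 3*14)/(-8 + 14)) = 1/((13 + 42)/6) = 1/((⅙)*55) = 1/(55/6) = 6/55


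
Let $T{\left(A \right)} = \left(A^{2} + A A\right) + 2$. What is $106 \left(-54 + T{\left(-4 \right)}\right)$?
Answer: $-2120$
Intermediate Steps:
$T{\left(A \right)} = 2 + 2 A^{2}$ ($T{\left(A \right)} = \left(A^{2} + A^{2}\right) + 2 = 2 A^{2} + 2 = 2 + 2 A^{2}$)
$106 \left(-54 + T{\left(-4 \right)}\right) = 106 \left(-54 + \left(2 + 2 \left(-4\right)^{2}\right)\right) = 106 \left(-54 + \left(2 + 2 \cdot 16\right)\right) = 106 \left(-54 + \left(2 + 32\right)\right) = 106 \left(-54 + 34\right) = 106 \left(-20\right) = -2120$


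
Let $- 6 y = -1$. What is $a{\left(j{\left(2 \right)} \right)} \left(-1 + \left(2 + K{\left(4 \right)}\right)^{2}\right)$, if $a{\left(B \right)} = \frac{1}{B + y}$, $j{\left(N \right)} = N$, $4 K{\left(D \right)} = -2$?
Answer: $\frac{15}{26} \approx 0.57692$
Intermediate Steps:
$y = \frac{1}{6}$ ($y = \left(- \frac{1}{6}\right) \left(-1\right) = \frac{1}{6} \approx 0.16667$)
$K{\left(D \right)} = - \frac{1}{2}$ ($K{\left(D \right)} = \frac{1}{4} \left(-2\right) = - \frac{1}{2}$)
$a{\left(B \right)} = \frac{1}{\frac{1}{6} + B}$ ($a{\left(B \right)} = \frac{1}{B + \frac{1}{6}} = \frac{1}{\frac{1}{6} + B}$)
$a{\left(j{\left(2 \right)} \right)} \left(-1 + \left(2 + K{\left(4 \right)}\right)^{2}\right) = \frac{6}{1 + 6 \cdot 2} \left(-1 + \left(2 - \frac{1}{2}\right)^{2}\right) = \frac{6}{1 + 12} \left(-1 + \left(\frac{3}{2}\right)^{2}\right) = \frac{6}{13} \left(-1 + \frac{9}{4}\right) = 6 \cdot \frac{1}{13} \cdot \frac{5}{4} = \frac{6}{13} \cdot \frac{5}{4} = \frac{15}{26}$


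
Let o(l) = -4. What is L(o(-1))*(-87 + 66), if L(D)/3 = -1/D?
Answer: -63/4 ≈ -15.750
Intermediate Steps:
L(D) = -3/D (L(D) = 3*(-1/D) = -3/D)
L(o(-1))*(-87 + 66) = (-3/(-4))*(-87 + 66) = -3*(-1/4)*(-21) = (3/4)*(-21) = -63/4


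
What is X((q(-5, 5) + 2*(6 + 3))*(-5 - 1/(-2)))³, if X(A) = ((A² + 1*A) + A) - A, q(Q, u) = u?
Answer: 76413944662875/64 ≈ 1.1940e+12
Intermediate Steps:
X(A) = A + A² (X(A) = ((A² + A) + A) - A = ((A + A²) + A) - A = (A² + 2*A) - A = A + A²)
X((q(-5, 5) + 2*(6 + 3))*(-5 - 1/(-2)))³ = (((5 + 2*(6 + 3))*(-5 - 1/(-2)))*(1 + (5 + 2*(6 + 3))*(-5 - 1/(-2))))³ = (((5 + 2*9)*(-5 - 1*(-½)))*(1 + (5 + 2*9)*(-5 - 1*(-½))))³ = (((5 + 18)*(-5 + ½))*(1 + (5 + 18)*(-5 + ½)))³ = ((23*(-9/2))*(1 + 23*(-9/2)))³ = (-207*(1 - 207/2)/2)³ = (-207/2*(-205/2))³ = (42435/4)³ = 76413944662875/64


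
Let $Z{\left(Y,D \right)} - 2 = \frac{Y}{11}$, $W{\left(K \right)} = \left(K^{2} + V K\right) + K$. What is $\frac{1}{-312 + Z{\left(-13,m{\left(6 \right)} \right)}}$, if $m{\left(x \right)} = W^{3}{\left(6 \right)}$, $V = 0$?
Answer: $- \frac{11}{3423} \approx -0.0032136$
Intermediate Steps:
$W{\left(K \right)} = K + K^{2}$ ($W{\left(K \right)} = \left(K^{2} + 0 K\right) + K = \left(K^{2} + 0\right) + K = K^{2} + K = K + K^{2}$)
$m{\left(x \right)} = 74088$ ($m{\left(x \right)} = \left(6 \left(1 + 6\right)\right)^{3} = \left(6 \cdot 7\right)^{3} = 42^{3} = 74088$)
$Z{\left(Y,D \right)} = 2 + \frac{Y}{11}$
$\frac{1}{-312 + Z{\left(-13,m{\left(6 \right)} \right)}} = \frac{1}{-312 + \left(2 + \frac{1}{11} \left(-13\right)\right)} = \frac{1}{-312 + \left(2 - \frac{13}{11}\right)} = \frac{1}{-312 + \frac{9}{11}} = \frac{1}{- \frac{3423}{11}} = - \frac{11}{3423}$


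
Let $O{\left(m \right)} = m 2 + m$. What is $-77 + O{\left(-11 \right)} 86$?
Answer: $-2915$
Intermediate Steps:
$O{\left(m \right)} = 3 m$ ($O{\left(m \right)} = 2 m + m = 3 m$)
$-77 + O{\left(-11 \right)} 86 = -77 + 3 \left(-11\right) 86 = -77 - 2838 = -2915$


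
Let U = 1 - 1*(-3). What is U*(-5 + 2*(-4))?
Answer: -52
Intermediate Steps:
U = 4 (U = 1 + 3 = 4)
U*(-5 + 2*(-4)) = 4*(-5 + 2*(-4)) = 4*(-5 - 8) = 4*(-13) = -52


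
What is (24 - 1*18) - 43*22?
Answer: -940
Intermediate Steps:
(24 - 1*18) - 43*22 = (24 - 18) - 946 = 6 - 946 = -940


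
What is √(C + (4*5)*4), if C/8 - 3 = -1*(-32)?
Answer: 6*√10 ≈ 18.974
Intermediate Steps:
C = 280 (C = 24 + 8*(-1*(-32)) = 24 + 8*32 = 24 + 256 = 280)
√(C + (4*5)*4) = √(280 + (4*5)*4) = √(280 + 20*4) = √(280 + 80) = √360 = 6*√10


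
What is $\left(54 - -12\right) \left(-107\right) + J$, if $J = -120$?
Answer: $-7182$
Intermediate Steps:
$\left(54 - -12\right) \left(-107\right) + J = \left(54 - -12\right) \left(-107\right) - 120 = \left(54 + 12\right) \left(-107\right) - 120 = 66 \left(-107\right) - 120 = -7062 - 120 = -7182$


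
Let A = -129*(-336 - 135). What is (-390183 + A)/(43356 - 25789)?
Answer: -329424/17567 ≈ -18.752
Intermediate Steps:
A = 60759 (A = -129*(-471) = 60759)
(-390183 + A)/(43356 - 25789) = (-390183 + 60759)/(43356 - 25789) = -329424/17567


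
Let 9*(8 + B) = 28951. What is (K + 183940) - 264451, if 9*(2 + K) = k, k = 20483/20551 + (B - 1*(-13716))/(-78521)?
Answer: -10523721371114449/130708490751 ≈ -80513.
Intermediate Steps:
B = 28879/9 (B = -8 + (⅑)*28951 = -8 + 28951/9 = 28879/9 ≈ 3208.8)
k = 11344720814/14523165639 (k = 20483/20551 + (28879/9 - 1*(-13716))/(-78521) = 20483*(1/20551) + (28879/9 + 13716)*(-1/78521) = 20483/20551 + (152323/9)*(-1/78521) = 20483/20551 - 152323/706689 = 11344720814/14523165639 ≈ 0.78115)
K = -250072260688/130708490751 (K = -2 + (⅑)*(11344720814/14523165639) = -2 + 11344720814/130708490751 = -250072260688/130708490751 ≈ -1.9132)
(K + 183940) - 264451 = (-250072260688/130708490751 + 183940) - 264451 = 24042269716478252/130708490751 - 264451 = -10523721371114449/130708490751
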